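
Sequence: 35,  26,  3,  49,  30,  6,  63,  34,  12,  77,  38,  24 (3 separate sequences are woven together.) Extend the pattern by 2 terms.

91, 42

Taking every 3rd term gives 3 separate tracks.
Track A: 35, 49, 63, 77. Linear: a_n = 21 + 14·n.
Track B: 26, 30, 34, 38. Arithmetic with common difference +4.
Track C: 3, 6, 12, 24. Multiplying by 2 each time.
Term 13 comes from track A (its 5th entry): 91.
The 14th slot belongs to track B; its 5th term is 42.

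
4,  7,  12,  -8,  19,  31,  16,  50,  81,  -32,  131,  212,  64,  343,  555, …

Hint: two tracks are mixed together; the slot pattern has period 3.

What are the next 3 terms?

-128, 898, 1453

Reading positions in blocks of 3 reveals the pattern ABB — 2 tracks woven together.
Subsequence A = 4, -8, 16, -32, 64: geometric with ratio -2.
Subsequence B = 7, 12, 19, 31, 50, 81, 131, 212, 343, 555: Fibonacci-style (each term is the sum of the two before it).
The 16th slot belongs to subsequence A; its 6th term is -128.
Position 17 falls in subsequence B as its term 11, giving 898.
Position 18 falls in subsequence B as its term 12, giving 1453.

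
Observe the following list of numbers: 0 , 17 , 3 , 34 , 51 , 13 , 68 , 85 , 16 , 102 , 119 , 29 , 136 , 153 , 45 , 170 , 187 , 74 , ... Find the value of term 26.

Positions follow the repeating pattern AAB; grouping by letter gives 2 tracks.
Track A = 0, 17, 34, 51, 68, 85, 102, 119, 136, 153, 170, 187: adding 17 each time.
Track B = 3, 13, 16, 29, 45, 74: each term equals the sum of the previous two.
Position 26 falls in track A as its term 18, giving 289.

289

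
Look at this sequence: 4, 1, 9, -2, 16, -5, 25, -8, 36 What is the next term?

Odd-indexed and even-indexed terms follow separate rules.
Subsequence A: 4, 9, 16, 25, 36. The squares 2², 3², 4², ….
Subsequence B: 1, -2, -5, -8. Linear: a_n = 4 − 3·n.
Position 10 falls in subsequence B as its term 5, giving -11.

-11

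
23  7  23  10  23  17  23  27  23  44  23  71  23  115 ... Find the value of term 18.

Split by position mod 2 into 2 tracks.
Track A: 23, 23, 23, 23, 23, 23, 23 — constant 23.
Track B: 7, 10, 17, 27, 44, 71, 115 — each term equals the sum of the previous two.
Position 18 falls in track B as its term 9, giving 301.

301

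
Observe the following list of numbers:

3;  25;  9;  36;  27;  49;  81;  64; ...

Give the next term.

243

Positions 1, 3, 5, … form one subsequence and positions 2, 4, 6, … form another.
Track A: 3, 9, 27, 81. Geometric with ratio 3.
Track B: 25, 36, 49, 64. Perfect squares starting at 5².
The 9th slot belongs to track A; its 5th term is 243.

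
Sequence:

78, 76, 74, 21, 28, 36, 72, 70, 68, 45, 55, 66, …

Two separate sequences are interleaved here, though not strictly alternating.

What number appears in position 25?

54

The slot pattern repeats as AAABBB (period 6), so there are 2 interleaved tracks.
Subsequence A = 78, 76, 74, 72, 70, 68: arithmetic with common difference −2.
Subsequence B = 21, 28, 36, 45, 55, 66: the triangular numbers T_6, T_7, ….
Position 25 → subsequence A, term 13 = 54.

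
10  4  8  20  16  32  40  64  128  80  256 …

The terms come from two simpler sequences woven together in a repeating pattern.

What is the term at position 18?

8192

Positions follow the repeating pattern ABB; grouping by letter gives 2 tracks.
Track A: 10, 20, 40, 80 — multiplying by 2 each time.
Track B: 4, 8, 16, 32, 64, 128, 256 — powers of 2.
The 18th slot belongs to track B; its 12th term is 8192.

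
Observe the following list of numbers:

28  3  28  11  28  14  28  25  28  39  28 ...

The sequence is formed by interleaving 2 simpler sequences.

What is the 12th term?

Positions 1, 3, 5, … form one subsequence and positions 2, 4, 6, … form another.
Track A: 28, 28, 28, 28, 28, 28 (always 28).
Track B: 3, 11, 14, 25, 39 (each term equals the sum of the previous two).
The 12th slot belongs to track B; its 6th term is 64.

64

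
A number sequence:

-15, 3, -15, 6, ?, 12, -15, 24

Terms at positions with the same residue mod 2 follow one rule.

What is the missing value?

-15

Odd-indexed and even-indexed terms follow separate rules.
Track A = -15, -15, ?, -15: always -15.
Track B = 3, 6, 12, 24: multiplying by 2 each time.
Filling track A at index 3 by its rule yields -15.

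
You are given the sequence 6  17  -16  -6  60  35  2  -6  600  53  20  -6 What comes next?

Split by position mod 4 into 4 tracks.
Subsequence A: 6, 60, 600 — geometric, ×10 each step.
Subsequence B: 17, 35, 53 — linear: a_n = -1 + 18·n.
Subsequence C: -16, 2, 20 — linear: a_n = -34 + 18·n.
Subsequence D: -6, -6, -6 — always -6.
The 13th slot belongs to subsequence A; its 4th term is 6000.

6000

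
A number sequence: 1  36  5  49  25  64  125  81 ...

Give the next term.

625

Odd-indexed and even-indexed terms follow separate rules.
Subsequence A: 1, 5, 25, 125 — powers 5^0, 5^1, 5^2, ….
Subsequence B: 36, 49, 64, 81 — perfect squares starting at 6².
Position 9 → subsequence A, term 5 = 625.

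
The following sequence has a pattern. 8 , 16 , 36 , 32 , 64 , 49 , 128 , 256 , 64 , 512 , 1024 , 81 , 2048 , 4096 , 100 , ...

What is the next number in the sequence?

8192

Positions follow the repeating pattern AAB; grouping by letter gives 2 tracks.
Track A is 8, 16, 32, 64, 128, 256, 512, 1024, 2048, 4096, which is successive powers of 2.
Track B is 36, 49, 64, 81, 100, which is consecutive squares n² from n = 6.
Position 16 falls in track A as its term 11, giving 8192.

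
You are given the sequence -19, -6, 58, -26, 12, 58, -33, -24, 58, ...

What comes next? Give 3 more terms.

Read the sequence 3 terms at a time; column i is its own pattern.
Track A: -19, -26, -33 (arithmetic, step −7).
Track B: -6, 12, -24 (a geometric progression (common ratio -2)).
Track C: 58, 58, 58 (always 58).
Position 10 falls in track A as its term 4, giving -40.
Term 11 comes from track B (its 4th entry): 48.
The 12th slot belongs to track C; its 4th term is 58.

-40, 48, 58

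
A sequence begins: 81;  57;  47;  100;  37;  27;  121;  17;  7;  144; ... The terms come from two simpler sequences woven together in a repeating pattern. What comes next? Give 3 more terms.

-3, -13, 169

Positions follow the repeating pattern ABB; grouping by letter gives 2 tracks.
Track A: 81, 100, 121, 144 — consecutive squares n² from n = 9.
Track B: 57, 47, 37, 27, 17, 7 — arithmetic, step −10.
The 11th slot belongs to track B; its 7th term is -3.
Position 12 → track B, term 8 = -13.
Position 13 falls in track A as its term 5, giving 169.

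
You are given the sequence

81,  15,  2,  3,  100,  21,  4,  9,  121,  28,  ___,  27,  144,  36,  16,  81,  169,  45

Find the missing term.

Split by position mod 4: positions 1, 5, 9, … form one track, and each other residue class forms its own.
Subsequence A is 81, 100, 121, 144, 169, which is perfect squares starting at 9².
Subsequence B is 15, 21, 28, 36, 45, which is triangular numbers n(n+1)/2 for n = 5, 6, ….
Subsequence C is 2, 4, ?, 16, which is geometric with ratio 2.
Subsequence D is 3, 9, 27, 81, which is powers of 3.
Filling subsequence C at index 3 by its rule yields 8.

8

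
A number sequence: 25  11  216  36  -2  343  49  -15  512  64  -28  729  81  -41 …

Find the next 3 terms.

Split by position mod 3 into 3 tracks.
Stream A: 25, 36, 49, 64, 81. The squares 5², 6², 7², ….
Stream B: 11, -2, -15, -28, -41. Arithmetic, step −13.
Stream C: 216, 343, 512, 729. Perfect cubes starting at 6³.
Position 15 → stream C, term 5 = 1000.
Position 16 falls in stream A as its term 6, giving 100.
Term 17 comes from stream B (its 6th entry): -54.

1000, 100, -54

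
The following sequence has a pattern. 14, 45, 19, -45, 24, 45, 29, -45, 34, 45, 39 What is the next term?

-45

Positions 1, 3, 5, … form one subsequence and positions 2, 4, 6, … form another.
Subsequence A: 14, 19, 24, 29, 34, 39 (arithmetic with common difference +5).
Subsequence B: 45, -45, 45, -45, 45 (alternating ±45).
Position 12 → subsequence B, term 6 = -45.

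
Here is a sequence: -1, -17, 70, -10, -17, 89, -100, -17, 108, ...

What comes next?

Split by position mod 3 into 3 tracks.
Subsequence A is -1, -10, -100, which is geometric with ratio 10.
Subsequence B is -17, -17, -17, which is the constant sequence -17.
Subsequence C is 70, 89, 108, which is arithmetic with common difference +19.
Term 10 comes from subsequence A (its 4th entry): -1000.

-1000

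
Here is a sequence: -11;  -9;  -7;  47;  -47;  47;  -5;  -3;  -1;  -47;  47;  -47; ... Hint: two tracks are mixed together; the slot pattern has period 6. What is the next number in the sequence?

Reading positions in blocks of 6 reveals the pattern AAABBB — 2 tracks woven together.
Subsequence A: -11, -9, -7, -5, -3, -1. Arithmetic with common difference +2.
Subsequence B: 47, -47, 47, -47, 47, -47. Alternating ±47.
Term 13 comes from subsequence A (its 7th entry): 1.

1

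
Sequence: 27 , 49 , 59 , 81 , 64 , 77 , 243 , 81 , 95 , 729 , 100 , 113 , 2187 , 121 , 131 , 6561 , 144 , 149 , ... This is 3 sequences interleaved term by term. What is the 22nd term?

59049

Read the sequence 3 terms at a time; column i is its own pattern.
Subsequence A: 27, 81, 243, 729, 2187, 6561 (successive powers of 3).
Subsequence B: 49, 64, 81, 100, 121, 144 (perfect squares starting at 7²).
Subsequence C: 59, 77, 95, 113, 131, 149 (linear: a_n = 41 + 18·n).
The 22nd slot belongs to subsequence A; its 8th term is 59049.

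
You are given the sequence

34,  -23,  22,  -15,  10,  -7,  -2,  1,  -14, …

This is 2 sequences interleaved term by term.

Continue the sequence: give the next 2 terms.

Positions 1, 3, 5, … form one subsequence and positions 2, 4, 6, … form another.
Stream A = 34, 22, 10, -2, -14: arithmetic, step −12.
Stream B = -23, -15, -7, 1: linear: a_n = -31 + 8·n.
Term 10 comes from stream B (its 5th entry): 9.
Term 11 comes from stream A (its 6th entry): -26.

9, -26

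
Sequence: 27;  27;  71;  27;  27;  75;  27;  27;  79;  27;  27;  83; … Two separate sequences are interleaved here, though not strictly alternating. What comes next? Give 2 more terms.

The slot pattern repeats as AAB (period 3), so there are 2 interleaved tracks.
Stream A: 27, 27, 27, 27, 27, 27, 27, 27 — the constant sequence 27.
Stream B: 71, 75, 79, 83 — arithmetic with common difference +4.
Term 13 comes from stream A (its 9th entry): 27.
Term 14 comes from stream A (its 10th entry): 27.

27, 27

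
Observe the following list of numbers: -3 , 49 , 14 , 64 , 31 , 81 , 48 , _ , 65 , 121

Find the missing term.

100

Positions 1, 3, 5, … form one subsequence and positions 2, 4, 6, … form another.
Track A: -3, 14, 31, 48, 65. Linear: a_n = -20 + 17·n.
Track B: 49, 64, 81, ?, 121. Perfect squares starting at 7².
Track B's pattern makes the blank 100.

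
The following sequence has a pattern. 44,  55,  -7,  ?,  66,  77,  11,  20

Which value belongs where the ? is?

Positions follow the repeating pattern AABB; grouping by letter gives 2 tracks.
Stream A: 44, 55, 66, 77. Arithmetic, step +11.
Stream B: -7, ?, 11, 20. Linear: a_n = -16 + 9·n.
So the missing entry in stream B is 2.

2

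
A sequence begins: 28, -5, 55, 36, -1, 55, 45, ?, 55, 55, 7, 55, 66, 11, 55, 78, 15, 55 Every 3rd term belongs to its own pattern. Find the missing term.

Split by position mod 3: positions 1, 4, 7, … form one track, and each other residue class forms its own.
Track A: 28, 36, 45, 55, 66, 78 — the triangular numbers T_7, T_8, ….
Track B: -5, -1, ?, 7, 11, 15 — adding 4 each time.
Track C: 55, 55, 55, 55, 55, 55 — constant 55.
The gap is track B's term 3; the rule gives 3.

3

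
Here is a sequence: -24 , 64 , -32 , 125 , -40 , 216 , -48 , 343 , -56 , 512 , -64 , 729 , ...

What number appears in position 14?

Taking every 2nd term gives 2 separate tracks.
Stream A = -24, -32, -40, -48, -56, -64: linear: a_n = -16 − 8·n.
Stream B = 64, 125, 216, 343, 512, 729: perfect cubes starting at 4³.
Position 14 → stream B, term 7 = 1000.

1000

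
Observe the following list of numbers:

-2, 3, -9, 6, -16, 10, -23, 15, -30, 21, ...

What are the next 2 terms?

Split by position mod 2 into 2 tracks.
Track A: -2, -9, -16, -23, -30 — arithmetic, step −7.
Track B: 3, 6, 10, 15, 21 — the triangular numbers T_2, T_3, ….
Term 11 comes from track A (its 6th entry): -37.
Position 12 falls in track B as its term 6, giving 28.

-37, 28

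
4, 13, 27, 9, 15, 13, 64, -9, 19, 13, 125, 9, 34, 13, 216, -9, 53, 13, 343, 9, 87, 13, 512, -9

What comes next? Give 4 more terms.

140, 13, 729, 9

Read the sequence 4 terms at a time; column i is its own pattern.
Stream A: 4, 15, 19, 34, 53, 87 (a Fibonacci-like recurrence a_n = a_{n-1} + a_{n-2}).
Stream B: 13, 13, 13, 13, 13, 13 (always 13).
Stream C: 27, 64, 125, 216, 343, 512 (the cubes 3³, 4³, 5³, …).
Stream D: 9, -9, 9, -9, 9, -9 (alternating ±9).
Position 25 falls in stream A as its term 7, giving 140.
Position 26 falls in stream B as its term 7, giving 13.
The 27th slot belongs to stream C; its 7th term is 729.
The 28th slot belongs to stream D; its 7th term is 9.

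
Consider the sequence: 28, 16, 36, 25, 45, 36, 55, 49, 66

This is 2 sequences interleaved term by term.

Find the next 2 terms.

Taking every 2nd term gives 2 separate tracks.
Stream A: 28, 36, 45, 55, 66 (the triangular numbers T_7, T_8, …).
Stream B: 16, 25, 36, 49 (the squares 4², 5², 6², …).
Term 10 comes from stream B (its 5th entry): 64.
Position 11 → stream A, term 6 = 78.

64, 78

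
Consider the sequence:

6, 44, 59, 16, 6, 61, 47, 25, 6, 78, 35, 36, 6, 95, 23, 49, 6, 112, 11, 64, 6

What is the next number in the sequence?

Split by position mod 4 into 4 tracks.
Stream A: 6, 6, 6, 6, 6, 6 — the constant sequence 6.
Stream B: 44, 61, 78, 95, 112 — linear: a_n = 27 + 17·n.
Stream C: 59, 47, 35, 23, 11 — arithmetic with common difference −12.
Stream D: 16, 25, 36, 49, 64 — the squares 4², 5², 6², ….
The 22nd slot belongs to stream B; its 6th term is 129.

129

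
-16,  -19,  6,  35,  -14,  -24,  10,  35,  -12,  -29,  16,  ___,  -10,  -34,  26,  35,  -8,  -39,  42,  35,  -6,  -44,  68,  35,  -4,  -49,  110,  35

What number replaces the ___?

Read the sequence 4 terms at a time; column i is its own pattern.
Track A = -16, -14, -12, -10, -8, -6, -4: arithmetic with common difference +2.
Track B = -19, -24, -29, -34, -39, -44, -49: subtracting 5 each time.
Track C = 6, 10, 16, 26, 42, 68, 110: a Fibonacci-like recurrence a_n = a_{n-1} + a_{n-2}.
Track D = 35, 35, ?, 35, 35, 35, 35: constant 35.
Filling track D at index 3 by its rule yields 35.

35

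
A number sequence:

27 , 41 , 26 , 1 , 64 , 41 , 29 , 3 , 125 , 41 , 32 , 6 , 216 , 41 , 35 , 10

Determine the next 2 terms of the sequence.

343, 41

The terms cycle through 4 interleaved subsequences.
Track A: 27, 64, 125, 216 — consecutive cubes n³ from n = 3.
Track B: 41, 41, 41, 41 — the constant sequence 41.
Track C: 26, 29, 32, 35 — arithmetic, step +3.
Track D: 1, 3, 6, 10 — the triangular numbers T_1, T_2, ….
Position 17 falls in track A as its term 5, giving 343.
Term 18 comes from track B (its 5th entry): 41.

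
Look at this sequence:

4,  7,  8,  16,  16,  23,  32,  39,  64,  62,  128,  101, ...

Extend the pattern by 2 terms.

Taking every 2nd term gives 2 separate tracks.
Track A: 4, 8, 16, 32, 64, 128. A geometric progression (common ratio 2).
Track B: 7, 16, 23, 39, 62, 101. Fibonacci-style (each term is the sum of the two before it).
Position 13 → track A, term 7 = 256.
The 14th slot belongs to track B; its 7th term is 163.

256, 163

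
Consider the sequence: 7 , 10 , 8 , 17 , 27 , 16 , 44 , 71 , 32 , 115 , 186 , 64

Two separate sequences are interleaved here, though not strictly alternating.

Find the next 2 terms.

301, 487

Reading positions in blocks of 3 reveals the pattern AAB — 2 tracks woven together.
Track A is 7, 10, 17, 27, 44, 71, 115, 186, which is each term equals the sum of the previous two.
Track B is 8, 16, 32, 64, which is powers of 2.
Term 13 comes from track A (its 9th entry): 301.
Position 14 falls in track A as its term 10, giving 487.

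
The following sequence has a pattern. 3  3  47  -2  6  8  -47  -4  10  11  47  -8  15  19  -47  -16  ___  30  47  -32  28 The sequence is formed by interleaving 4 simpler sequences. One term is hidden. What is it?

21

Split by position mod 4 into 4 tracks.
Subsequence A: 3, 6, 10, 15, ?, 28 — triangular numbers n(n+1)/2 for n = 2, 3, ….
Subsequence B: 3, 8, 11, 19, 30 — a Fibonacci-like recurrence a_n = a_{n-1} + a_{n-2}.
Subsequence C: 47, -47, 47, -47, 47 — alternating ±47.
Subsequence D: -2, -4, -8, -16, -32 — geometric with ratio 2.
Filling subsequence A at index 5 by its rule yields 21.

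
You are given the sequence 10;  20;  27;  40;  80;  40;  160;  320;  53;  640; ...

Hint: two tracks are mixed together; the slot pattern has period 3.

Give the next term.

1280

Positions follow the repeating pattern AAB; grouping by letter gives 2 tracks.
Track A is 10, 20, 40, 80, 160, 320, 640, which is geometric with ratio 2.
Track B is 27, 40, 53, which is linear: a_n = 14 + 13·n.
Position 11 falls in track A as its term 8, giving 1280.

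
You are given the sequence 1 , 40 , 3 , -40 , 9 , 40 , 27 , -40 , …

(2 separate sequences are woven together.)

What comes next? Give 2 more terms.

81, 40

Positions 1, 3, 5, … form one subsequence and positions 2, 4, 6, … form another.
Track A = 1, 3, 9, 27: powers 3^0, 3^1, 3^2, ….
Track B = 40, -40, 40, -40: alternating ±40.
The 9th slot belongs to track A; its 5th term is 81.
Term 10 comes from track B (its 5th entry): 40.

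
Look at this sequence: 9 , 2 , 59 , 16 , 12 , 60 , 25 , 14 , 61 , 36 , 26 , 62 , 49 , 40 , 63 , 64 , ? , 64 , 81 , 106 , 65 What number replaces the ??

66

Split by position mod 3: positions 1, 4, 7, … form one track, and each other residue class forms its own.
Track A = 9, 16, 25, 36, 49, 64, 81: the squares 3², 4², 5², ….
Track B = 2, 12, 14, 26, 40, ?, 106: Fibonacci-style (each term is the sum of the two before it).
Track C = 59, 60, 61, 62, 63, 64, 65: adding 1 each time.
Filling track B at index 6 by its rule yields 66.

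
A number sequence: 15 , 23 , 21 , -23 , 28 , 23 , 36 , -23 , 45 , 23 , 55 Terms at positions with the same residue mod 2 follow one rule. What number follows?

Positions 1, 3, 5, … form one subsequence and positions 2, 4, 6, … form another.
Stream A: 15, 21, 28, 36, 45, 55. Triangular numbers n(n+1)/2 for n = 5, 6, ….
Stream B: 23, -23, 23, -23, 23. Alternating ±23.
Position 12 → stream B, term 6 = -23.

-23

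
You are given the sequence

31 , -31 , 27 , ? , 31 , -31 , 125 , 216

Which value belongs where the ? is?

64

Positions follow the repeating pattern AABB; grouping by letter gives 2 tracks.
Track A: 31, -31, 31, -31 (the oscillation 31·(−1)^(n+1)).
Track B: 27, ?, 125, 216 (perfect cubes starting at 3³).
So the missing entry in track B is 64.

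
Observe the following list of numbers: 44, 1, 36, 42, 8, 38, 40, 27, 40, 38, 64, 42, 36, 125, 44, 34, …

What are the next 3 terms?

216, 46, 32

Taking every 3rd term gives 3 separate tracks.
Stream A is 44, 42, 40, 38, 36, 34, which is arithmetic with common difference −2.
Stream B is 1, 8, 27, 64, 125, which is perfect cubes starting at 1³.
Stream C is 36, 38, 40, 42, 44, which is arithmetic with common difference +2.
The 17th slot belongs to stream B; its 6th term is 216.
Position 18 falls in stream C as its term 6, giving 46.
The 19th slot belongs to stream A; its 7th term is 32.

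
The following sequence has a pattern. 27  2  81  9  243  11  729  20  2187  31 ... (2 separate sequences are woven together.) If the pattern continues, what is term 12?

Odd-indexed and even-indexed terms follow separate rules.
Track A: 27, 81, 243, 729, 2187 (successive powers of 3).
Track B: 2, 9, 11, 20, 31 (Fibonacci-style (each term is the sum of the two before it)).
Term 12 comes from track B (its 6th entry): 51.

51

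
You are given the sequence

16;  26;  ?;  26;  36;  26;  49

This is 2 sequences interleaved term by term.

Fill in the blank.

25

Odd-indexed and even-indexed terms follow separate rules.
Stream A is 16, ?, 36, 49, which is the squares 4², 5², 6², ….
Stream B is 26, 26, 26, which is the constant sequence 26.
Filling stream A at index 2 by its rule yields 25.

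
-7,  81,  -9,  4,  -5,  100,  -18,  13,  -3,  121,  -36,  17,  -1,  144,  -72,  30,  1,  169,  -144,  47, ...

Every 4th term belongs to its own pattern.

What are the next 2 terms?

Split by position mod 4: positions 1, 5, 9, … form one track, and each other residue class forms its own.
Stream A: -7, -5, -3, -1, 1 — adding 2 each time.
Stream B: 81, 100, 121, 144, 169 — consecutive squares n² from n = 9.
Stream C: -9, -18, -36, -72, -144 — geometric with ratio 2.
Stream D: 4, 13, 17, 30, 47 — each term equals the sum of the previous two.
Position 21 → stream A, term 6 = 3.
Position 22 → stream B, term 6 = 196.

3, 196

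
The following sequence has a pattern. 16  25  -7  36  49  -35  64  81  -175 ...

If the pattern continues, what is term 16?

196

The slot pattern repeats as AAB (period 3), so there are 2 interleaved tracks.
Subsequence A: 16, 25, 36, 49, 64, 81 — the squares 4², 5², 6², ….
Subsequence B: -7, -35, -175 — a geometric progression (common ratio 5).
Position 16 → subsequence A, term 11 = 196.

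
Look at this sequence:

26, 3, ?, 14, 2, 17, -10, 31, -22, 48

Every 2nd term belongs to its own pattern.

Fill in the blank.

14

Odd-indexed and even-indexed terms follow separate rules.
Track A: 26, ?, 2, -10, -22 — subtracting 12 each time.
Track B: 3, 14, 17, 31, 48 — a Fibonacci-like recurrence a_n = a_{n-1} + a_{n-2}.
Track A's pattern makes the blank 14.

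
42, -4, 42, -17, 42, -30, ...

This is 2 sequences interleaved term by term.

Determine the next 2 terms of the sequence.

42, -43

The terms cycle through 2 interleaved subsequences.
Stream A is 42, 42, 42, which is constant 42.
Stream B is -4, -17, -30, which is arithmetic, step −13.
Position 7 → stream A, term 4 = 42.
The 8th slot belongs to stream B; its 4th term is -43.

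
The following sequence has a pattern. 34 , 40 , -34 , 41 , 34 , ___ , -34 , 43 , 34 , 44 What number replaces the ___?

Taking every 2nd term gives 2 separate tracks.
Track A is 34, -34, 34, -34, 34, which is oscillating between 34 and -34.
Track B is 40, 41, ?, 43, 44, which is arithmetic, step +1.
Track B's pattern makes the blank 42.

42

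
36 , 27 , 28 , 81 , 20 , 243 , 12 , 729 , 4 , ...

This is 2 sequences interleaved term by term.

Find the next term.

Odd-indexed and even-indexed terms follow separate rules.
Subsequence A: 36, 28, 20, 12, 4 (linear: a_n = 44 − 8·n).
Subsequence B: 27, 81, 243, 729 (successive powers of 3).
Position 10 → subsequence B, term 5 = 2187.

2187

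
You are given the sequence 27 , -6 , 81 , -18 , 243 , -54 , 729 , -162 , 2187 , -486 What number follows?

6561

Taking every 2nd term gives 2 separate tracks.
Stream A: 27, 81, 243, 729, 2187. Powers of 3.
Stream B: -6, -18, -54, -162, -486. Geometric, ×3 each step.
Position 11 → stream A, term 6 = 6561.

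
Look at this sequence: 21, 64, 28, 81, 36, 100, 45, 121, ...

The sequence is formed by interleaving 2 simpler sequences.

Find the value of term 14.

Odd-indexed and even-indexed terms follow separate rules.
Stream A = 21, 28, 36, 45: triangular numbers n(n+1)/2 for n = 6, 7, ….
Stream B = 64, 81, 100, 121: consecutive squares n² from n = 8.
Term 14 comes from stream B (its 7th entry): 196.

196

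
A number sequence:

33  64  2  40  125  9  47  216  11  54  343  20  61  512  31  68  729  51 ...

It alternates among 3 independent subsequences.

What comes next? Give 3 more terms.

75, 1000, 82

Taking every 3rd term gives 3 separate tracks.
Subsequence A: 33, 40, 47, 54, 61, 68 — linear: a_n = 26 + 7·n.
Subsequence B: 64, 125, 216, 343, 512, 729 — consecutive cubes n³ from n = 4.
Subsequence C: 2, 9, 11, 20, 31, 51 — a Fibonacci-like recurrence a_n = a_{n-1} + a_{n-2}.
Position 19 falls in subsequence A as its term 7, giving 75.
The 20th slot belongs to subsequence B; its 7th term is 1000.
Position 21 falls in subsequence C as its term 7, giving 82.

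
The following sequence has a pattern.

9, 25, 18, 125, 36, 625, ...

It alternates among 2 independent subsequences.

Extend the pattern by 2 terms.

Positions 1, 3, 5, … form one subsequence and positions 2, 4, 6, … form another.
Subsequence A is 9, 18, 36, which is geometric with ratio 2.
Subsequence B is 25, 125, 625, which is powers 5^2, 5^3, 5^4, ….
Position 7 falls in subsequence A as its term 4, giving 72.
Position 8 falls in subsequence B as its term 4, giving 3125.

72, 3125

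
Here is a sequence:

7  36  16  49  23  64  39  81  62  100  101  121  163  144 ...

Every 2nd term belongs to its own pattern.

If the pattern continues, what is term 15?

264

Odd-indexed and even-indexed terms follow separate rules.
Subsequence A: 7, 16, 23, 39, 62, 101, 163 (each term equals the sum of the previous two).
Subsequence B: 36, 49, 64, 81, 100, 121, 144 (perfect squares starting at 6²).
Term 15 comes from subsequence A (its 8th entry): 264.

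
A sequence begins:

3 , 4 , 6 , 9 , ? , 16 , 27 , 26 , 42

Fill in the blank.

10

Reading positions in blocks of 3 reveals the pattern ABB — 2 tracks woven together.
Track A = 3, 9, 27: powers of 3.
Track B = 4, 6, ?, 16, 26, 42: a Fibonacci-like recurrence a_n = a_{n-1} + a_{n-2}.
The gap is track B's term 3; the rule gives 10.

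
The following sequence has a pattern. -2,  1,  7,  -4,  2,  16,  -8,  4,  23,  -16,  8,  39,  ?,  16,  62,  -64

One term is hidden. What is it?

Read the sequence 3 terms at a time; column i is its own pattern.
Track A is -2, -4, -8, -16, ?, -64, which is a geometric progression (common ratio 2).
Track B is 1, 2, 4, 8, 16, which is successive powers of 2.
Track C is 7, 16, 23, 39, 62, which is Fibonacci-style (each term is the sum of the two before it).
The gap is track A's term 5; the rule gives -32.

-32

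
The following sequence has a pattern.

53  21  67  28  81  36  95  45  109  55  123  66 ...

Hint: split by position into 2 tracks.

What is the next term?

The terms cycle through 2 interleaved subsequences.
Stream A: 53, 67, 81, 95, 109, 123. Adding 14 each time.
Stream B: 21, 28, 36, 45, 55, 66. The triangular numbers T_6, T_7, ….
Term 13 comes from stream A (its 7th entry): 137.

137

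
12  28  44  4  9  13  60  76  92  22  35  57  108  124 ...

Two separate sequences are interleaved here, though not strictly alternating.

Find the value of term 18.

241

The slot pattern repeats as AAABBB (period 6), so there are 2 interleaved tracks.
Subsequence A is 12, 28, 44, 60, 76, 92, 108, 124, which is arithmetic, step +16.
Subsequence B is 4, 9, 13, 22, 35, 57, which is Fibonacci-style (each term is the sum of the two before it).
Term 18 comes from subsequence B (its 9th entry): 241.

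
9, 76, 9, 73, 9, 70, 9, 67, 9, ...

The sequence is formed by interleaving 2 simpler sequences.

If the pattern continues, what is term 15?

Odd-indexed and even-indexed terms follow separate rules.
Subsequence A: 9, 9, 9, 9, 9. Always 9.
Subsequence B: 76, 73, 70, 67. Linear: a_n = 79 − 3·n.
The 15th slot belongs to subsequence A; its 8th term is 9.

9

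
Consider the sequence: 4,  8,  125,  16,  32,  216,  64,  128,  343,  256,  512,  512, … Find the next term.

The slot pattern repeats as AAB (period 3), so there are 2 interleaved tracks.
Stream A: 4, 8, 16, 32, 64, 128, 256, 512. Powers 2^2, 2^3, 2^4, ….
Stream B: 125, 216, 343, 512. Consecutive cubes n³ from n = 5.
Position 13 → stream A, term 9 = 1024.

1024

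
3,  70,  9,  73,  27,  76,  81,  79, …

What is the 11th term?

Positions 1, 3, 5, … form one subsequence and positions 2, 4, 6, … form another.
Subsequence A is 3, 9, 27, 81, which is powers of 3.
Subsequence B is 70, 73, 76, 79, which is arithmetic with common difference +3.
Position 11 → subsequence A, term 6 = 729.

729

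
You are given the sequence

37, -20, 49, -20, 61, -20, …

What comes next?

73

Positions 1, 3, 5, … form one subsequence and positions 2, 4, 6, … form another.
Track A: 37, 49, 61. Arithmetic, step +12.
Track B: -20, -20, -20. Constant -20.
The 7th slot belongs to track A; its 4th term is 73.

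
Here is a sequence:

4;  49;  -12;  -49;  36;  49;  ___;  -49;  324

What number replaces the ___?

Taking every 2nd term gives 2 separate tracks.
Stream A: 4, -12, 36, ?, 324 — geometric, ×-3 each step.
Stream B: 49, -49, 49, -49 — oscillating between 49 and -49.
Filling stream A at index 4 by its rule yields -108.

-108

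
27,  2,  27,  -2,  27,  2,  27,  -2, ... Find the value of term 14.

Odd-indexed and even-indexed terms follow separate rules.
Track A: 27, 27, 27, 27 — always 27.
Track B: 2, -2, 2, -2 — the oscillation 2·(−1)^(n+1).
Position 14 falls in track B as its term 7, giving 2.

2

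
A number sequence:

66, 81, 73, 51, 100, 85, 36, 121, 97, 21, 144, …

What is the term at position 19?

Split by position mod 3: positions 1, 4, 7, … form one track, and each other residue class forms its own.
Track A: 66, 51, 36, 21. Linear: a_n = 81 − 15·n.
Track B: 81, 100, 121, 144. Perfect squares starting at 9².
Track C: 73, 85, 97. Linear: a_n = 61 + 12·n.
Position 19 → track A, term 7 = -24.

-24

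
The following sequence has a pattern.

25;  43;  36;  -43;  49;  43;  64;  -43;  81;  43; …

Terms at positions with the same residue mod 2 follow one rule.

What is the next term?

100

Split by position mod 2 into 2 tracks.
Track A is 25, 36, 49, 64, 81, which is consecutive squares n² from n = 5.
Track B is 43, -43, 43, -43, 43, which is the oscillation 43·(−1)^(n+1).
Position 11 falls in track A as its term 6, giving 100.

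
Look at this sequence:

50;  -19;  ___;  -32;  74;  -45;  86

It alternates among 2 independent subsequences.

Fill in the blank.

62

The terms cycle through 2 interleaved subsequences.
Stream A: 50, ?, 74, 86 — adding 12 each time.
Stream B: -19, -32, -45 — arithmetic, step −13.
So the missing entry in stream A is 62.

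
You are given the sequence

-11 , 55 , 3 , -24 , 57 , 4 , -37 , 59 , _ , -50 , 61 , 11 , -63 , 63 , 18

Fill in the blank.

Split by position mod 3: positions 1, 4, 7, … form one track, and each other residue class forms its own.
Track A = -11, -24, -37, -50, -63: subtracting 13 each time.
Track B = 55, 57, 59, 61, 63: linear: a_n = 53 + 2·n.
Track C = 3, 4, ?, 11, 18: each term equals the sum of the previous two.
The gap is track C's term 3; the rule gives 7.

7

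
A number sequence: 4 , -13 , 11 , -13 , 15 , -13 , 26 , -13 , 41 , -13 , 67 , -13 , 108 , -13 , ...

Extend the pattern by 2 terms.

175, -13

Split by position mod 2 into 2 tracks.
Track A: 4, 11, 15, 26, 41, 67, 108 — each term equals the sum of the previous two.
Track B: -13, -13, -13, -13, -13, -13, -13 — the constant sequence -13.
Position 15 → track A, term 8 = 175.
Position 16 → track B, term 8 = -13.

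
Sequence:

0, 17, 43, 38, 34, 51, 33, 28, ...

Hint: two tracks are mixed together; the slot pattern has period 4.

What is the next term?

Reading positions in blocks of 4 reveals the pattern AABB — 2 tracks woven together.
Track A is 0, 17, 34, 51, which is linear: a_n = -17 + 17·n.
Track B is 43, 38, 33, 28, which is arithmetic with common difference −5.
Term 9 comes from track A (its 5th entry): 68.

68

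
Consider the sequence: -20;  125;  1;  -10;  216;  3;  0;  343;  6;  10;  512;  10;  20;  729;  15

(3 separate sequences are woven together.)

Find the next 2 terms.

30, 1000

Read the sequence 3 terms at a time; column i is its own pattern.
Subsequence A: -20, -10, 0, 10, 20. Arithmetic, step +10.
Subsequence B: 125, 216, 343, 512, 729. Perfect cubes starting at 5³.
Subsequence C: 1, 3, 6, 10, 15. The triangular numbers T_1, T_2, ….
Term 16 comes from subsequence A (its 6th entry): 30.
The 17th slot belongs to subsequence B; its 6th term is 1000.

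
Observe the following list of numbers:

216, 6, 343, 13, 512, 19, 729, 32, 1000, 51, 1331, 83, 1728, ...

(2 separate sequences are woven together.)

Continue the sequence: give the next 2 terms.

Split by position mod 2 into 2 tracks.
Stream A: 216, 343, 512, 729, 1000, 1331, 1728 — the cubes 6³, 7³, 8³, ….
Stream B: 6, 13, 19, 32, 51, 83 — Fibonacci-style (each term is the sum of the two before it).
Term 14 comes from stream B (its 7th entry): 134.
Position 15 → stream A, term 8 = 2197.

134, 2197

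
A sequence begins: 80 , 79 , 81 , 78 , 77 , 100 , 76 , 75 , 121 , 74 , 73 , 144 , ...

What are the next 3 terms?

Positions follow the repeating pattern AAB; grouping by letter gives 2 tracks.
Subsequence A: 80, 79, 78, 77, 76, 75, 74, 73. Arithmetic with common difference −1.
Subsequence B: 81, 100, 121, 144. Perfect squares starting at 9².
The 13th slot belongs to subsequence A; its 9th term is 72.
Term 14 comes from subsequence A (its 10th entry): 71.
Term 15 comes from subsequence B (its 5th entry): 169.

72, 71, 169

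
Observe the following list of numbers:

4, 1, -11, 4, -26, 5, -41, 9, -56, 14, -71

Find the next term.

23

Split by position mod 2 into 2 tracks.
Track A: 4, -11, -26, -41, -56, -71 — arithmetic with common difference −15.
Track B: 1, 4, 5, 9, 14 — each term equals the sum of the previous two.
Term 12 comes from track B (its 6th entry): 23.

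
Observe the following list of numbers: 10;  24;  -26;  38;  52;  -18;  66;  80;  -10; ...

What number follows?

Positions follow the repeating pattern AAB; grouping by letter gives 2 tracks.
Track A = 10, 24, 38, 52, 66, 80: arithmetic with common difference +14.
Track B = -26, -18, -10: adding 8 each time.
Term 10 comes from track A (its 7th entry): 94.

94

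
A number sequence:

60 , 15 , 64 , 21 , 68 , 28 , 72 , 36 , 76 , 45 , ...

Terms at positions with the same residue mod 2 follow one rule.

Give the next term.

Split by position mod 2 into 2 tracks.
Subsequence A: 60, 64, 68, 72, 76 — arithmetic with common difference +4.
Subsequence B: 15, 21, 28, 36, 45 — triangular numbers n(n+1)/2 for n = 5, 6, ….
The 11th slot belongs to subsequence A; its 6th term is 80.

80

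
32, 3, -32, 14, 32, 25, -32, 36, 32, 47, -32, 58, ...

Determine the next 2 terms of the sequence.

The terms cycle through 2 interleaved subsequences.
Track A: 32, -32, 32, -32, 32, -32. Alternating ±32.
Track B: 3, 14, 25, 36, 47, 58. Adding 11 each time.
The 13th slot belongs to track A; its 7th term is 32.
Position 14 falls in track B as its term 7, giving 69.

32, 69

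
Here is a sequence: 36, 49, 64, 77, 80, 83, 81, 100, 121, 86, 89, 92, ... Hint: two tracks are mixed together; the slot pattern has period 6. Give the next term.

Positions follow the repeating pattern AAABBB; grouping by letter gives 2 tracks.
Subsequence A = 36, 49, 64, 81, 100, 121: perfect squares starting at 6².
Subsequence B = 77, 80, 83, 86, 89, 92: arithmetic with common difference +3.
Term 13 comes from subsequence A (its 7th entry): 144.

144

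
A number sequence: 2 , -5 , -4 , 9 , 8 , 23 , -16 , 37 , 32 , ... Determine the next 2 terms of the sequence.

51, -64

Odd-indexed and even-indexed terms follow separate rules.
Stream A: 2, -4, 8, -16, 32 — geometric with ratio -2.
Stream B: -5, 9, 23, 37 — linear: a_n = -19 + 14·n.
Position 10 falls in stream B as its term 5, giving 51.
Position 11 → stream A, term 6 = -64.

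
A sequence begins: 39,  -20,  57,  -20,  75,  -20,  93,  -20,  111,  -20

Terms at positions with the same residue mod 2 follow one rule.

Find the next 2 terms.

Positions 1, 3, 5, … form one subsequence and positions 2, 4, 6, … form another.
Track A: 39, 57, 75, 93, 111 (adding 18 each time).
Track B: -20, -20, -20, -20, -20 (constant -20).
The 11th slot belongs to track A; its 6th term is 129.
Term 12 comes from track B (its 6th entry): -20.

129, -20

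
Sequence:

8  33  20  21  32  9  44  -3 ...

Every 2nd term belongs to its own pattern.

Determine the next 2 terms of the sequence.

56, -15

Taking every 2nd term gives 2 separate tracks.
Subsequence A is 8, 20, 32, 44, which is adding 12 each time.
Subsequence B is 33, 21, 9, -3, which is linear: a_n = 45 − 12·n.
Position 9 → subsequence A, term 5 = 56.
The 10th slot belongs to subsequence B; its 5th term is -15.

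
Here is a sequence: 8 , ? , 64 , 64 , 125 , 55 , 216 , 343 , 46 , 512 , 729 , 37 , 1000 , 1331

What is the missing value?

The slot pattern repeats as AAB (period 3), so there are 2 interleaved tracks.
Track A: 8, ?, 64, 125, 216, 343, 512, 729, 1000, 1331 (perfect cubes starting at 2³).
Track B: 64, 55, 46, 37 (arithmetic with common difference −9).
The gap is track A's term 2; the rule gives 27.

27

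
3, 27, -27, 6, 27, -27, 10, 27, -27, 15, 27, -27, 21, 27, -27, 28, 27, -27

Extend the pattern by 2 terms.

The slot pattern repeats as ABB (period 3), so there are 2 interleaved tracks.
Track A: 3, 6, 10, 15, 21, 28. Triangular numbers starting at T_2.
Track B: 27, -27, 27, -27, 27, -27, 27, -27, 27, -27, 27, -27. Oscillating between 27 and -27.
Term 19 comes from track A (its 7th entry): 36.
Position 20 → track B, term 13 = 27.

36, 27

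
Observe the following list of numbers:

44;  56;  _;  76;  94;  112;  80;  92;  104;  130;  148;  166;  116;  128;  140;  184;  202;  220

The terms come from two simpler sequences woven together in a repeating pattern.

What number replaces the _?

Reading positions in blocks of 6 reveals the pattern AAABBB — 2 tracks woven together.
Track A: 44, 56, ?, 80, 92, 104, 116, 128, 140 (arithmetic, step +12).
Track B: 76, 94, 112, 130, 148, 166, 184, 202, 220 (arithmetic, step +18).
So the missing entry in track A is 68.

68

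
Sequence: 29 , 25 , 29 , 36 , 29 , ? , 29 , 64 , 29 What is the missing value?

49

Taking every 2nd term gives 2 separate tracks.
Stream A: 29, 29, 29, 29, 29. Constant 29.
Stream B: 25, 36, ?, 64. Consecutive squares n² from n = 5.
Filling stream B at index 3 by its rule yields 49.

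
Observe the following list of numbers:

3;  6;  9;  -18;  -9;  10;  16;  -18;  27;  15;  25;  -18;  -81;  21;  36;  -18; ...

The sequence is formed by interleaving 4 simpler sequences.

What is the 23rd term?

Split by position mod 4: positions 1, 5, 9, … form one track, and each other residue class forms its own.
Track A is 3, -9, 27, -81, which is a geometric progression (common ratio -3).
Track B is 6, 10, 15, 21, which is the triangular numbers T_3, T_4, ….
Track C is 9, 16, 25, 36, which is perfect squares starting at 3².
Track D is -18, -18, -18, -18, which is the constant sequence -18.
Term 23 comes from track C (its 6th entry): 64.

64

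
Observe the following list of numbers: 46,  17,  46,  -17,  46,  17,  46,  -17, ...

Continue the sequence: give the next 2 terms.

The terms cycle through 2 interleaved subsequences.
Track A: 46, 46, 46, 46 — always 46.
Track B: 17, -17, 17, -17 — the oscillation 17·(−1)^(n+1).
Position 9 falls in track A as its term 5, giving 46.
Position 10 → track B, term 5 = 17.

46, 17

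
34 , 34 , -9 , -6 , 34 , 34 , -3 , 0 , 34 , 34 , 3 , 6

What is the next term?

Positions follow the repeating pattern AABB; grouping by letter gives 2 tracks.
Track A: 34, 34, 34, 34, 34, 34 (the constant sequence 34).
Track B: -9, -6, -3, 0, 3, 6 (adding 3 each time).
Term 13 comes from track A (its 7th entry): 34.

34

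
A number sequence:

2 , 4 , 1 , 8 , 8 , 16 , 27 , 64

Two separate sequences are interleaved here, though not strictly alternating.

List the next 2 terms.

32, 64

Positions follow the repeating pattern AABB; grouping by letter gives 2 tracks.
Subsequence A: 2, 4, 8, 16 — successive powers of 2.
Subsequence B: 1, 8, 27, 64 — the cubes 1³, 2³, 3³, ….
Position 9 → subsequence A, term 5 = 32.
Position 10 falls in subsequence A as its term 6, giving 64.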